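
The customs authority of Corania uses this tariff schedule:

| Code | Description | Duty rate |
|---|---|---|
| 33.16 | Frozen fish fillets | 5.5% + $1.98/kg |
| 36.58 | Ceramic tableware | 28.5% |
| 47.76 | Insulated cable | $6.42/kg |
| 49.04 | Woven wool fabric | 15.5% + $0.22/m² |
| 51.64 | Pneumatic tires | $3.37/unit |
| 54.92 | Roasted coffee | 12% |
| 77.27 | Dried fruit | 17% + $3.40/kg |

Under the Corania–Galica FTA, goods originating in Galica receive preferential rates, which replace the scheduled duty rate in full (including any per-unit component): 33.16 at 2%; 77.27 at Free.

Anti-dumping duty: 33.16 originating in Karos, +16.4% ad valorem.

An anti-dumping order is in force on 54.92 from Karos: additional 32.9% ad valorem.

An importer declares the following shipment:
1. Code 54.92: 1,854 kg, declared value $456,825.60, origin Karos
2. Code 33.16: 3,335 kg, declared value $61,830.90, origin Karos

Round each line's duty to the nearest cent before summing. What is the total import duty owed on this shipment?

Line 1 (54.92, Karos, 1,854 kg, $456,825.60):
Base rate for 54.92 is 12%.
Additional duty on 54.92 from Karos: +32.9%. Applied ad valorem rate: 12% + 32.9% = 44.9%.
Duty = $456,825.60 × 44.9% = $205,114.69.
Line 2 (33.16, Karos, 3,335 kg, $61,830.90):
Base rate for 33.16 is 5.5% + $1.98/kg.
33.16 has an FTA preferential rate, but origin Karos is not Galica; base rate stands.
Additional duty on 33.16 from Karos: +16.4%. Applied ad valorem rate: 5.5% + 16.4% = 21.9%.
Duty = $61,830.90 × 21.9% + 3,335 × $1.98 = $20,144.27.
Total = $205,114.69 + $20,144.27 = $225,258.96.

$225,258.96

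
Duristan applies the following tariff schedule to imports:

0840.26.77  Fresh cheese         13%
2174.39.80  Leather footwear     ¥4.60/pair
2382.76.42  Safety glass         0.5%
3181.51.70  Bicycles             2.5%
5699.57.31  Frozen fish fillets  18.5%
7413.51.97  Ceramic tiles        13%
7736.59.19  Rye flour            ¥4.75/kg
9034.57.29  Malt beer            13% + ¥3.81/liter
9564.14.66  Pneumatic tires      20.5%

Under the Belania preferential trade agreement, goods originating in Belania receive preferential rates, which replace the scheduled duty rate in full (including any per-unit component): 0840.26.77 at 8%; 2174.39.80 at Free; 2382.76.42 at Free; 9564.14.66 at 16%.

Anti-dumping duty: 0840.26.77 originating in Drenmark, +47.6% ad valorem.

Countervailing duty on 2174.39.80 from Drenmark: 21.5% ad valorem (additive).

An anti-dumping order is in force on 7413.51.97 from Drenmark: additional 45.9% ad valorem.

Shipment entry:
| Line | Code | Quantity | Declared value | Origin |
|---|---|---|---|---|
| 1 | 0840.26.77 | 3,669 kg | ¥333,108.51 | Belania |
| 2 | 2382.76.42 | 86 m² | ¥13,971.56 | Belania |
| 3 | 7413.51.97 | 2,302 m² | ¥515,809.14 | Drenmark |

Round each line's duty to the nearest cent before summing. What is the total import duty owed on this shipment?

Line 1 (0840.26.77, Belania, 3,669 kg, ¥333,108.51):
Base rate for 0840.26.77 is 13%.
Origin Belania qualifies under the Duristan–Belania agreement and 0840.26.77 is covered: preferential rate 8% applies instead.
The additional-duty order on 0840.26.77 targets Drenmark, not Belania; it does not apply.
Duty = ¥333,108.51 × 8% = ¥26,648.68.
Line 2 (2382.76.42, Belania, 86 m², ¥13,971.56):
Base rate for 2382.76.42 is 0.5%.
Origin Belania qualifies under the Duristan–Belania agreement and 2382.76.42 is covered: preferential rate Free applies instead.
Duty = ¥13,971.56 × 0% = ¥0.00.
Line 3 (7413.51.97, Drenmark, 2,302 m², ¥515,809.14):
Base rate for 7413.51.97 is 13%.
Additional duty on 7413.51.97 from Drenmark: +45.9%. Applied ad valorem rate: 13% + 45.9% = 58.9%.
Duty = ¥515,809.14 × 58.9% = ¥303,811.58.
Total = ¥26,648.68 + ¥0.00 + ¥303,811.58 = ¥330,460.26.

¥330,460.26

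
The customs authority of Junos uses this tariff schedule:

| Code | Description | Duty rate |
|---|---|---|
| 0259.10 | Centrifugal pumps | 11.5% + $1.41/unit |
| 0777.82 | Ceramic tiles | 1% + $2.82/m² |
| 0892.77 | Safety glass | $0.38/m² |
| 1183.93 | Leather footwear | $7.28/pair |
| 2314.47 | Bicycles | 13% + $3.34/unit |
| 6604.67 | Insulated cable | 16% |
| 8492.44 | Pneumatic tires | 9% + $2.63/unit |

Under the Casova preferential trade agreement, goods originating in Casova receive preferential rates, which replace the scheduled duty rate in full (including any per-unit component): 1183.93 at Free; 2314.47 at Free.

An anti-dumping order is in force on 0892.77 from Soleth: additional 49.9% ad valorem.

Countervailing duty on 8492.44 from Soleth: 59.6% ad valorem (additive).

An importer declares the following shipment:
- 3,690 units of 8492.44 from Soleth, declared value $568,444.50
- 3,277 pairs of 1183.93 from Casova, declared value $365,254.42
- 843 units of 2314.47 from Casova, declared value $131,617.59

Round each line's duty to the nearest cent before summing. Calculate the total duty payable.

$399,657.63

Line 1 (8492.44, Soleth, 3,690 units, $568,444.50):
Base rate for 8492.44 is 9% + $2.63/unit.
Additional duty on 8492.44 from Soleth: +59.6%. Applied ad valorem rate: 9% + 59.6% = 68.6%.
Duty = $568,444.50 × 68.6% + 3,690 × $2.63 = $399,657.63.
Line 2 (1183.93, Casova, 3,277 pairs, $365,254.42):
Base rate for 1183.93 is $7.28/pair.
Origin Casova qualifies under the Junos–Casova agreement and 1183.93 is covered: preferential rate Free applies instead.
Duty = $365,254.42 × 0% = $0.00.
Line 3 (2314.47, Casova, 843 units, $131,617.59):
Base rate for 2314.47 is 13% + $3.34/unit.
Origin Casova qualifies under the Junos–Casova agreement and 2314.47 is covered: preferential rate Free applies instead.
Duty = $131,617.59 × 0% = $0.00.
Total = $399,657.63 + $0.00 + $0.00 = $399,657.63.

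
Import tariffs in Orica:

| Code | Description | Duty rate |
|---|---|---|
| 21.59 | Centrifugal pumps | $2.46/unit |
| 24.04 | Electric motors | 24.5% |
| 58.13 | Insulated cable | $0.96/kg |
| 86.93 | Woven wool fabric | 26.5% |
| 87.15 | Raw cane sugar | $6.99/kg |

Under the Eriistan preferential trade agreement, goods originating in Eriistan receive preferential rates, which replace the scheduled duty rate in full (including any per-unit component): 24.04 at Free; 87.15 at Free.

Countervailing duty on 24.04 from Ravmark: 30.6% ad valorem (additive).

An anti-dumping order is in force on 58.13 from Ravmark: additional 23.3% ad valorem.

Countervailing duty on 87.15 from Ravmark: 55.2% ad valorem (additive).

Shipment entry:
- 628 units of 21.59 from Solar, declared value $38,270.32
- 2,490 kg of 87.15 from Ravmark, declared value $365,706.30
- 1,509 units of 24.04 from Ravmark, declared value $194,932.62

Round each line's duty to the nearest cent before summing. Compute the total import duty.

Line 1 (21.59, Solar, 628 units, $38,270.32):
Base rate for 21.59 is $2.46/unit.
Duty = 628 × $2.46 = $1,544.88.
Line 2 (87.15, Ravmark, 2,490 kg, $365,706.30):
Base rate for 87.15 is $6.99/kg.
87.15 has an FTA preferential rate, but origin Ravmark is not Eriistan; base rate stands.
Additional duty on 87.15 from Ravmark: +55.2% ad valorem. Applied ad valorem rate = 55.2%.
Duty = $365,706.30 × 55.2% + 2,490 × $6.99 = $219,274.98.
Line 3 (24.04, Ravmark, 1,509 units, $194,932.62):
Base rate for 24.04 is 24.5%.
24.04 has an FTA preferential rate, but origin Ravmark is not Eriistan; base rate stands.
Additional duty on 24.04 from Ravmark: +30.6%. Applied ad valorem rate: 24.5% + 30.6% = 55.1%.
Duty = $194,932.62 × 55.1% = $107,407.87.
Total = $1,544.88 + $219,274.98 + $107,407.87 = $328,227.73.

$328,227.73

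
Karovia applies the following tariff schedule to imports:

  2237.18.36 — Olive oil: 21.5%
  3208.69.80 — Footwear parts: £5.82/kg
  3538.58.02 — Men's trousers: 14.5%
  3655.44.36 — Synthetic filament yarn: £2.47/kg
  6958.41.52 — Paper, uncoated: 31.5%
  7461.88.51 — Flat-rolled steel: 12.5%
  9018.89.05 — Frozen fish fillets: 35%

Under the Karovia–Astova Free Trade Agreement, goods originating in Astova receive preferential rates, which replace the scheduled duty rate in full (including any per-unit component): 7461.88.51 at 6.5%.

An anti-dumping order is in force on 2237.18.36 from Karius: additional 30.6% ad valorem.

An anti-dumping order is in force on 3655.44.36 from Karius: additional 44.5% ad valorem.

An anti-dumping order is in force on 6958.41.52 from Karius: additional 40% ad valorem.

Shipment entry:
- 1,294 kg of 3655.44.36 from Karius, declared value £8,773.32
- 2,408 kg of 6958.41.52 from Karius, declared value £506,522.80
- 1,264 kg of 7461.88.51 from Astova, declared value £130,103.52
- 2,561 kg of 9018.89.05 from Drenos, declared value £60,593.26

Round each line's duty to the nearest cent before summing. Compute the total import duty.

Line 1 (3655.44.36, Karius, 1,294 kg, £8,773.32):
Base rate for 3655.44.36 is £2.47/kg.
Additional duty on 3655.44.36 from Karius: +44.5% ad valorem. Applied ad valorem rate = 44.5%.
Duty = £8,773.32 × 44.5% + 1,294 × £2.47 = £7,100.31.
Line 2 (6958.41.52, Karius, 2,408 kg, £506,522.80):
Base rate for 6958.41.52 is 31.5%.
Additional duty on 6958.41.52 from Karius: +40%. Applied ad valorem rate: 31.5% + 40% = 71.5%.
Duty = £506,522.80 × 71.5% = £362,163.80.
Line 3 (7461.88.51, Astova, 1,264 kg, £130,103.52):
Base rate for 7461.88.51 is 12.5%.
Origin Astova qualifies under the Karovia–Astova agreement and 7461.88.51 is covered: preferential rate 6.5% applies instead.
Duty = £130,103.52 × 6.5% = £8,456.73.
Line 4 (9018.89.05, Drenos, 2,561 kg, £60,593.26):
Base rate for 9018.89.05 is 35%.
Duty = £60,593.26 × 35% = £21,207.64.
Total = £7,100.31 + £362,163.80 + £8,456.73 + £21,207.64 = £398,928.48.

£398,928.48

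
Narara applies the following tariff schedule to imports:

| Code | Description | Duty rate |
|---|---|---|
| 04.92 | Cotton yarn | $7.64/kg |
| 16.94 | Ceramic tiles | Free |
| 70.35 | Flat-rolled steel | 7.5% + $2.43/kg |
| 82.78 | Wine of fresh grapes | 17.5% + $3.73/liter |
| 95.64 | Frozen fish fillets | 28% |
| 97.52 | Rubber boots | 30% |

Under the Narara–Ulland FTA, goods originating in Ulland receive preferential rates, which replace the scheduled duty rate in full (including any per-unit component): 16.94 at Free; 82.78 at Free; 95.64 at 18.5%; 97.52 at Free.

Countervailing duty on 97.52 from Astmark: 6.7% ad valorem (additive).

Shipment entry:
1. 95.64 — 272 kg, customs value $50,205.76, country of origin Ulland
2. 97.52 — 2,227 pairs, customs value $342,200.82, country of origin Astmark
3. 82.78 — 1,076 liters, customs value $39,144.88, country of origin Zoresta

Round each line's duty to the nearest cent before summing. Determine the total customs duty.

$145,739.60

Line 1 (95.64, Ulland, 272 kg, $50,205.76):
Base rate for 95.64 is 28%.
Origin Ulland qualifies under the Narara–Ulland agreement and 95.64 is covered: preferential rate 18.5% applies instead.
Duty = $50,205.76 × 18.5% = $9,288.07.
Line 2 (97.52, Astmark, 2,227 pairs, $342,200.82):
Base rate for 97.52 is 30%.
97.52 has an FTA preferential rate, but origin Astmark is not Ulland; base rate stands.
Additional duty on 97.52 from Astmark: +6.7%. Applied ad valorem rate: 30% + 6.7% = 36.7%.
Duty = $342,200.82 × 36.7% = $125,587.70.
Line 3 (82.78, Zoresta, 1,076 liters, $39,144.88):
Base rate for 82.78 is 17.5% + $3.73/liter.
82.78 has an FTA preferential rate, but origin Zoresta is not Ulland; base rate stands.
Duty = $39,144.88 × 17.5% + 1,076 × $3.73 = $10,863.83.
Total = $9,288.07 + $125,587.70 + $10,863.83 = $145,739.60.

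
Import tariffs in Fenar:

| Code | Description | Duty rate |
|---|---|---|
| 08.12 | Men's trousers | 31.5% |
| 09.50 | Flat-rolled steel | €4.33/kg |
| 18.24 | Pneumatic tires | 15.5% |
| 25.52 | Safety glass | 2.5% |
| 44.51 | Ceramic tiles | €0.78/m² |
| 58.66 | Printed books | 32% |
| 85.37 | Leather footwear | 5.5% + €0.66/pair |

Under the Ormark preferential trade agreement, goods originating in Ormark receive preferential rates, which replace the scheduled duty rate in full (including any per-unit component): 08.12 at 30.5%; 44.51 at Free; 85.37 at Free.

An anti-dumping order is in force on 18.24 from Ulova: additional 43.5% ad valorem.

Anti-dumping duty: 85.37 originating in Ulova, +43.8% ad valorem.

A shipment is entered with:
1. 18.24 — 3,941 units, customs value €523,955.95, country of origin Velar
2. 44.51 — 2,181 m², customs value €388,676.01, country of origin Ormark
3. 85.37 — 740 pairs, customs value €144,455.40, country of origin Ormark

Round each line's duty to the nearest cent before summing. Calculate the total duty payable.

Line 1 (18.24, Velar, 3,941 units, €523,955.95):
Base rate for 18.24 is 15.5%.
The additional-duty order on 18.24 targets Ulova, not Velar; it does not apply.
Duty = €523,955.95 × 15.5% = €81,213.17.
Line 2 (44.51, Ormark, 2,181 m², €388,676.01):
Base rate for 44.51 is €0.78/m².
Origin Ormark qualifies under the Fenar–Ormark agreement and 44.51 is covered: preferential rate Free applies instead.
Duty = €388,676.01 × 0% = €0.00.
Line 3 (85.37, Ormark, 740 pairs, €144,455.40):
Base rate for 85.37 is 5.5% + €0.66/pair.
Origin Ormark qualifies under the Fenar–Ormark agreement and 85.37 is covered: preferential rate Free applies instead.
The additional-duty order on 85.37 targets Ulova, not Ormark; it does not apply.
Duty = €144,455.40 × 0% = €0.00.
Total = €81,213.17 + €0.00 + €0.00 = €81,213.17.

€81,213.17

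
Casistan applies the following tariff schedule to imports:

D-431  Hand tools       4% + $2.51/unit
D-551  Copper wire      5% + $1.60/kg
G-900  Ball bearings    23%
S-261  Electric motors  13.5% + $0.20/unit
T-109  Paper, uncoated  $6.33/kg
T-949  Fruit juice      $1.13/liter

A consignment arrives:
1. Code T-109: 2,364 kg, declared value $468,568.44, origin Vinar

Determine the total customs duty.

$14,964.12

Line 1 (T-109, Vinar, 2,364 kg, $468,568.44):
Base rate for T-109 is $6.33/kg.
Duty = 2,364 × $6.33 = $14,964.12.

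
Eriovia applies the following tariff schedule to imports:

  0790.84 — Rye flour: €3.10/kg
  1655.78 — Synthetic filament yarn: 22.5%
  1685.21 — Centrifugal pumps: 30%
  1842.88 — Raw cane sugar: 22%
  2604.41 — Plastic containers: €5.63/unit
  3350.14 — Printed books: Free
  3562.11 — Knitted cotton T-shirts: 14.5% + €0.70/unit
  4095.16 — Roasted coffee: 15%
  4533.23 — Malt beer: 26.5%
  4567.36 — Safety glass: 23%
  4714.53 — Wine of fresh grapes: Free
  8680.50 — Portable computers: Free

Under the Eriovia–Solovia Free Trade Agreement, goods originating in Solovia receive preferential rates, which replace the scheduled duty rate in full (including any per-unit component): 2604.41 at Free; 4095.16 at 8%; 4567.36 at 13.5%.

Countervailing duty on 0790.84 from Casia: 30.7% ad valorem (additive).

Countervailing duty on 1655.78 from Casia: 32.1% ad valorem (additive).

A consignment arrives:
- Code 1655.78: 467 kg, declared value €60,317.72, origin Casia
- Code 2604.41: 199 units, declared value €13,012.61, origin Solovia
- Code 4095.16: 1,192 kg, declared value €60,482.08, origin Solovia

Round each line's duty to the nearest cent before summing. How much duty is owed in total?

Line 1 (1655.78, Casia, 467 kg, €60,317.72):
Base rate for 1655.78 is 22.5%.
Additional duty on 1655.78 from Casia: +32.1%. Applied ad valorem rate: 22.5% + 32.1% = 54.6%.
Duty = €60,317.72 × 54.6% = €32,933.48.
Line 2 (2604.41, Solovia, 199 units, €13,012.61):
Base rate for 2604.41 is €5.63/unit.
Origin Solovia qualifies under the Eriovia–Solovia agreement and 2604.41 is covered: preferential rate Free applies instead.
Duty = €13,012.61 × 0% = €0.00.
Line 3 (4095.16, Solovia, 1,192 kg, €60,482.08):
Base rate for 4095.16 is 15%.
Origin Solovia qualifies under the Eriovia–Solovia agreement and 4095.16 is covered: preferential rate 8% applies instead.
Duty = €60,482.08 × 8% = €4,838.57.
Total = €32,933.48 + €0.00 + €4,838.57 = €37,772.05.

€37,772.05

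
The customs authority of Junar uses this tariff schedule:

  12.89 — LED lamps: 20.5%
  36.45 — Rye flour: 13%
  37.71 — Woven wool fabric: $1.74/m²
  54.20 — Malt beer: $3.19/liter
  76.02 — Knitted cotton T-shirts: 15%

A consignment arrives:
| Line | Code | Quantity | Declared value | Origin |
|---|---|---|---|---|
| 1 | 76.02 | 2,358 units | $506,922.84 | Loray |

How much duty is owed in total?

Line 1 (76.02, Loray, 2,358 units, $506,922.84):
Base rate for 76.02 is 15%.
Duty = $506,922.84 × 15% = $76,038.43.

$76,038.43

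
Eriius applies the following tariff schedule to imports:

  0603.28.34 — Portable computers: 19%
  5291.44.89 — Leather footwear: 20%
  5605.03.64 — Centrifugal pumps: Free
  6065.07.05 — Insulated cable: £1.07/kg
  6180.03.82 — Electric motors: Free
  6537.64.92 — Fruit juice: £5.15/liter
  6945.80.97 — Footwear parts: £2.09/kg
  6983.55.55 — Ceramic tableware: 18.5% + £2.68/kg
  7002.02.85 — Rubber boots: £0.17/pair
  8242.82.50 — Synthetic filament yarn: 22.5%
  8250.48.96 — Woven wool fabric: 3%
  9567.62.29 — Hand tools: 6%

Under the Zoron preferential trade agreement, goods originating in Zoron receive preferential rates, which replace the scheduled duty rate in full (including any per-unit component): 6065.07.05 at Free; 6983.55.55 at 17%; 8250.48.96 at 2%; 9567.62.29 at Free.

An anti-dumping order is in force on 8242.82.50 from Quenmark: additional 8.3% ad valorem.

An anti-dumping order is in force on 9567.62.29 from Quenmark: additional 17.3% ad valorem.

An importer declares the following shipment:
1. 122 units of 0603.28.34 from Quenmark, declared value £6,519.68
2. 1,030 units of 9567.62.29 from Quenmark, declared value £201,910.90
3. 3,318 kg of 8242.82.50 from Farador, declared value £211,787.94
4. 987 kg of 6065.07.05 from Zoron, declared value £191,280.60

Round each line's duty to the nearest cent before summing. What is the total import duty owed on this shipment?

Line 1 (0603.28.34, Quenmark, 122 units, £6,519.68):
Base rate for 0603.28.34 is 19%.
Duty = £6,519.68 × 19% = £1,238.74.
Line 2 (9567.62.29, Quenmark, 1,030 units, £201,910.90):
Base rate for 9567.62.29 is 6%.
9567.62.29 has an FTA preferential rate, but origin Quenmark is not Zoron; base rate stands.
Additional duty on 9567.62.29 from Quenmark: +17.3%. Applied ad valorem rate: 6% + 17.3% = 23.3%.
Duty = £201,910.90 × 23.3% = £47,045.24.
Line 3 (8242.82.50, Farador, 3,318 kg, £211,787.94):
Base rate for 8242.82.50 is 22.5%.
The additional-duty order on 8242.82.50 targets Quenmark, not Farador; it does not apply.
Duty = £211,787.94 × 22.5% = £47,652.29.
Line 4 (6065.07.05, Zoron, 987 kg, £191,280.60):
Base rate for 6065.07.05 is £1.07/kg.
Origin Zoron qualifies under the Eriius–Zoron agreement and 6065.07.05 is covered: preferential rate Free applies instead.
Duty = £191,280.60 × 0% = £0.00.
Total = £1,238.74 + £47,045.24 + £47,652.29 + £0.00 = £95,936.27.

£95,936.27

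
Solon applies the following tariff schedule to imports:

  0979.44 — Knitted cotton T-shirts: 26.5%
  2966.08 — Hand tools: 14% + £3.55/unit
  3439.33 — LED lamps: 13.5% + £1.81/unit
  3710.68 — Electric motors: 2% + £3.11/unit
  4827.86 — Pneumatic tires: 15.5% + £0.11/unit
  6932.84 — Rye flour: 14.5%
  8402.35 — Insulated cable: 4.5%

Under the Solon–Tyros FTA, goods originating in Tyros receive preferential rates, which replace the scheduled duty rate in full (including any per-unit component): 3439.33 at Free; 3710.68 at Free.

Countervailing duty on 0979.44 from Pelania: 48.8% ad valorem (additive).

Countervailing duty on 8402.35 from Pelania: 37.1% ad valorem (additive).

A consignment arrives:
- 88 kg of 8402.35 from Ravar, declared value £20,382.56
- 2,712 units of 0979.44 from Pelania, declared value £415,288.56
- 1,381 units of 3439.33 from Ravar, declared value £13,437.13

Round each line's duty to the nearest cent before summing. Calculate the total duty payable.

Line 1 (8402.35, Ravar, 88 kg, £20,382.56):
Base rate for 8402.35 is 4.5%.
The additional-duty order on 8402.35 targets Pelania, not Ravar; it does not apply.
Duty = £20,382.56 × 4.5% = £917.22.
Line 2 (0979.44, Pelania, 2,712 units, £415,288.56):
Base rate for 0979.44 is 26.5%.
Additional duty on 0979.44 from Pelania: +48.8%. Applied ad valorem rate: 26.5% + 48.8% = 75.3%.
Duty = £415,288.56 × 75.3% = £312,712.29.
Line 3 (3439.33, Ravar, 1,381 units, £13,437.13):
Base rate for 3439.33 is 13.5% + £1.81/unit.
3439.33 has an FTA preferential rate, but origin Ravar is not Tyros; base rate stands.
Duty = £13,437.13 × 13.5% + 1,381 × £1.81 = £4,313.62.
Total = £917.22 + £312,712.29 + £4,313.62 = £317,943.13.

£317,943.13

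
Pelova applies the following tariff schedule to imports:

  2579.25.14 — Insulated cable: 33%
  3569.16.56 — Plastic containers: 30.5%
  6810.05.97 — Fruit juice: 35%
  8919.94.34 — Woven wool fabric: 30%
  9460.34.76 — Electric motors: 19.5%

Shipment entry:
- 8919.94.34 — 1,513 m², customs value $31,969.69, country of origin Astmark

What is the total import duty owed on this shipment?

Line 1 (8919.94.34, Astmark, 1,513 m², $31,969.69):
Base rate for 8919.94.34 is 30%.
Duty = $31,969.69 × 30% = $9,590.91.

$9,590.91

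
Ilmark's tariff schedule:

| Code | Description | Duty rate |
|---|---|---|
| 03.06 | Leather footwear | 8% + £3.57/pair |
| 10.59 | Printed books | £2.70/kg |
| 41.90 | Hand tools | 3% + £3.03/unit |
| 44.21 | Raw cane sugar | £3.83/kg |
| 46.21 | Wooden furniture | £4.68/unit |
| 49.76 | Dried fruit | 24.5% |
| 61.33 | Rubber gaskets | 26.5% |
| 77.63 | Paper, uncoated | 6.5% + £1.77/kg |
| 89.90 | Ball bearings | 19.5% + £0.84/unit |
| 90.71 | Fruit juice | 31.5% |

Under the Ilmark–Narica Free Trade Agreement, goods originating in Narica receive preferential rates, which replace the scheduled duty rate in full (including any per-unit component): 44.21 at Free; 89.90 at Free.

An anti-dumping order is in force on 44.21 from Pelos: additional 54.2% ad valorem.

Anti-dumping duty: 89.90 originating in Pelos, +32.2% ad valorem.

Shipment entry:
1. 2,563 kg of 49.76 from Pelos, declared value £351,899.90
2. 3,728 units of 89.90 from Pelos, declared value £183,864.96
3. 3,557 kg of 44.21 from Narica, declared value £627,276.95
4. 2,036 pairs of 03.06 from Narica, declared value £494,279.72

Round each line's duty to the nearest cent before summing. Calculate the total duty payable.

£231,216.08

Line 1 (49.76, Pelos, 2,563 kg, £351,899.90):
Base rate for 49.76 is 24.5%.
Duty = £351,899.90 × 24.5% = £86,215.48.
Line 2 (89.90, Pelos, 3,728 units, £183,864.96):
Base rate for 89.90 is 19.5% + £0.84/unit.
89.90 has an FTA preferential rate, but origin Pelos is not Narica; base rate stands.
Additional duty on 89.90 from Pelos: +32.2%. Applied ad valorem rate: 19.5% + 32.2% = 51.7%.
Duty = £183,864.96 × 51.7% + 3,728 × £0.84 = £98,189.70.
Line 3 (44.21, Narica, 3,557 kg, £627,276.95):
Base rate for 44.21 is £3.83/kg.
Origin Narica qualifies under the Ilmark–Narica agreement and 44.21 is covered: preferential rate Free applies instead.
The additional-duty order on 44.21 targets Pelos, not Narica; it does not apply.
Duty = £627,276.95 × 0% = £0.00.
Line 4 (03.06, Narica, 2,036 pairs, £494,279.72):
Base rate for 03.06 is 8% + £3.57/pair.
Origin Narica is the FTA partner but 03.06 is not on the preference list; base rate stands.
Duty = £494,279.72 × 8% + 2,036 × £3.57 = £46,810.90.
Total = £86,215.48 + £98,189.70 + £0.00 + £46,810.90 = £231,216.08.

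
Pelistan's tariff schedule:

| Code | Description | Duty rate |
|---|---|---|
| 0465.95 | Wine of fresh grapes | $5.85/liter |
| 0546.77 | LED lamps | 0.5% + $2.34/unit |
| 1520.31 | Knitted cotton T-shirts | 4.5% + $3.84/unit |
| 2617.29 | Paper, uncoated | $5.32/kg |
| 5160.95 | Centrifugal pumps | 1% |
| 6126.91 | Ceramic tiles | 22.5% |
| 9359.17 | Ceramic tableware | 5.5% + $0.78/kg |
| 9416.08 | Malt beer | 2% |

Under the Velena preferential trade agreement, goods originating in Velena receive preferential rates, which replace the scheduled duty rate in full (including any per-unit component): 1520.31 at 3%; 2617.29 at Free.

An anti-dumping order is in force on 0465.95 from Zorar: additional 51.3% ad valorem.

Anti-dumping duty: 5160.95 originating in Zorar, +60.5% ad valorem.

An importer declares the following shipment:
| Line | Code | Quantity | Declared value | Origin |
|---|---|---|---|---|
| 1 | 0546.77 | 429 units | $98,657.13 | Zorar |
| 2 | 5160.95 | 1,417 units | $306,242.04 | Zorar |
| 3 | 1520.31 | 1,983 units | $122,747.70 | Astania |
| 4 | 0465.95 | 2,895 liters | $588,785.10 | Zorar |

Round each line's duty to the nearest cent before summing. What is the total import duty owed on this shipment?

Line 1 (0546.77, Zorar, 429 units, $98,657.13):
Base rate for 0546.77 is 0.5% + $2.34/unit.
Duty = $98,657.13 × 0.5% + 429 × $2.34 = $1,497.15.
Line 2 (5160.95, Zorar, 1,417 units, $306,242.04):
Base rate for 5160.95 is 1%.
Additional duty on 5160.95 from Zorar: +60.5%. Applied ad valorem rate: 1% + 60.5% = 61.5%.
Duty = $306,242.04 × 61.5% = $188,338.85.
Line 3 (1520.31, Astania, 1,983 units, $122,747.70):
Base rate for 1520.31 is 4.5% + $3.84/unit.
1520.31 has an FTA preferential rate, but origin Astania is not Velena; base rate stands.
Duty = $122,747.70 × 4.5% + 1,983 × $3.84 = $13,138.37.
Line 4 (0465.95, Zorar, 2,895 liters, $588,785.10):
Base rate for 0465.95 is $5.85/liter.
Additional duty on 0465.95 from Zorar: +51.3% ad valorem. Applied ad valorem rate = 51.3%.
Duty = $588,785.10 × 51.3% + 2,895 × $5.85 = $318,982.51.
Total = $1,497.15 + $188,338.85 + $13,138.37 + $318,982.51 = $521,956.88.

$521,956.88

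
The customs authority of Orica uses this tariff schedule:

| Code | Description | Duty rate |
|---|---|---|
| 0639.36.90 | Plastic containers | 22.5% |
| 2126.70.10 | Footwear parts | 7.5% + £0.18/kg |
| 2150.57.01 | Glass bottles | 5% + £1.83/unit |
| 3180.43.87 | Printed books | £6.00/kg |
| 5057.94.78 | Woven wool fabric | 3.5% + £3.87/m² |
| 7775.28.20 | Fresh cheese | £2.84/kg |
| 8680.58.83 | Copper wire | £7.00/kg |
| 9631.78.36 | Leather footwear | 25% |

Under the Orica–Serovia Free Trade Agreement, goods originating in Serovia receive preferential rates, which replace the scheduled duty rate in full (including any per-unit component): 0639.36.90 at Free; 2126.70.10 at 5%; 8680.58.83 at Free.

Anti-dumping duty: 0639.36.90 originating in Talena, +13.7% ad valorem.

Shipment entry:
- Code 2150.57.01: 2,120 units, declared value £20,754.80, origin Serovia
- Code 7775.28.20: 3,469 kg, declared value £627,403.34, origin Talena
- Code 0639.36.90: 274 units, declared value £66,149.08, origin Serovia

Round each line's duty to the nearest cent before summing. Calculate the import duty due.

£14,769.30

Line 1 (2150.57.01, Serovia, 2,120 units, £20,754.80):
Base rate for 2150.57.01 is 5% + £1.83/unit.
Origin Serovia is the FTA partner but 2150.57.01 is not on the preference list; base rate stands.
Duty = £20,754.80 × 5% + 2,120 × £1.83 = £4,917.34.
Line 2 (7775.28.20, Talena, 3,469 kg, £627,403.34):
Base rate for 7775.28.20 is £2.84/kg.
Duty = 3,469 × £2.84 = £9,851.96.
Line 3 (0639.36.90, Serovia, 274 units, £66,149.08):
Base rate for 0639.36.90 is 22.5%.
Origin Serovia qualifies under the Orica–Serovia agreement and 0639.36.90 is covered: preferential rate Free applies instead.
The additional-duty order on 0639.36.90 targets Talena, not Serovia; it does not apply.
Duty = £66,149.08 × 0% = £0.00.
Total = £4,917.34 + £9,851.96 + £0.00 = £14,769.30.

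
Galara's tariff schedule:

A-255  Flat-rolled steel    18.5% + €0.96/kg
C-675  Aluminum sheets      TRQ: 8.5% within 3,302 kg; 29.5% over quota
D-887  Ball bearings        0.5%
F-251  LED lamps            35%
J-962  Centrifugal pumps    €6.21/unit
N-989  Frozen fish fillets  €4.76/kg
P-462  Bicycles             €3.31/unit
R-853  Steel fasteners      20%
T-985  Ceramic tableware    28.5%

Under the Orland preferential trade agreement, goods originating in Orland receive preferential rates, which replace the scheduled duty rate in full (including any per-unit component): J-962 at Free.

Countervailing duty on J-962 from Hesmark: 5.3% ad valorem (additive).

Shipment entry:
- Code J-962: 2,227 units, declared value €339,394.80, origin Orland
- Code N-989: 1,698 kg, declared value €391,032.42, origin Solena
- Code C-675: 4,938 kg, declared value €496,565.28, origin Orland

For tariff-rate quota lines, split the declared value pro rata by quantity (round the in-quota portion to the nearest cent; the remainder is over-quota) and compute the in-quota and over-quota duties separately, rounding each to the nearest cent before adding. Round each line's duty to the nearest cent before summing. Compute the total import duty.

Line 1 (J-962, Orland, 2,227 units, €339,394.80):
Base rate for J-962 is €6.21/unit.
Origin Orland qualifies under the Galara–Orland agreement and J-962 is covered: preferential rate Free applies instead.
The additional-duty order on J-962 targets Hesmark, not Orland; it does not apply.
Duty = €339,394.80 × 0% = €0.00.
Line 2 (N-989, Solena, 1,698 kg, €391,032.42):
Base rate for N-989 is €4.76/kg.
Duty = 1,698 × €4.76 = €8,082.48.
Line 3 (C-675, Orland, 4,938 kg, €496,565.28):
Code C-675 is under a tariff-rate quota (threshold 3,302 kg). In-quota: 3,302 kg at 8.5%; over-quota: 1,636 kg at 29.5%.
Pro-rata value split: in-quota = €496,565.28 × 3,302/4,938 = €332,049.12; over-quota = €496,565.28 − €332,049.12 = €164,516.16.
In-quota duty = €332,049.12 × 8.5% = €28,224.18. Over-quota duty = €164,516.16 × 29.5% = €48,532.27.
Line duty = €28,224.18 + €48,532.27 = €76,756.45.
Total = €0.00 + €8,082.48 + €76,756.45 = €84,838.93.

€84,838.93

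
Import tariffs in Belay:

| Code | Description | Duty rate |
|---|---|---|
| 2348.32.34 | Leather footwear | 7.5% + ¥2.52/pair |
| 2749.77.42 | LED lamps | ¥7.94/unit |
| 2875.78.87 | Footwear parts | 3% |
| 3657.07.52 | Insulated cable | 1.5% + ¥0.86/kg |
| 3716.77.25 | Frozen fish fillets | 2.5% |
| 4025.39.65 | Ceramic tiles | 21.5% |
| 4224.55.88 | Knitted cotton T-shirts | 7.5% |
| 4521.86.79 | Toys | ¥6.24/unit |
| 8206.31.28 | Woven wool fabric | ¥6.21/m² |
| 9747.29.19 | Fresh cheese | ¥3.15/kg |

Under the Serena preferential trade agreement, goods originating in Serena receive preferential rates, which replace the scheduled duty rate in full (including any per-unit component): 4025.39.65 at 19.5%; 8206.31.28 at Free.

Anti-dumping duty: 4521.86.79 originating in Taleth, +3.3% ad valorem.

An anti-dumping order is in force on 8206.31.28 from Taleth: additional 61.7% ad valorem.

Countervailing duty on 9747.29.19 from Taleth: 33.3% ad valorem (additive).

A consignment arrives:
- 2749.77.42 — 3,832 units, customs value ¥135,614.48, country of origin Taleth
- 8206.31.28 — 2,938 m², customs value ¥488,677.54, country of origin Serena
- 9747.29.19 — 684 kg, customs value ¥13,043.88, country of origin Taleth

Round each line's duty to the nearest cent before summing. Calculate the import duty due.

Line 1 (2749.77.42, Taleth, 3,832 units, ¥135,614.48):
Base rate for 2749.77.42 is ¥7.94/unit.
Duty = 3,832 × ¥7.94 = ¥30,426.08.
Line 2 (8206.31.28, Serena, 2,938 m², ¥488,677.54):
Base rate for 8206.31.28 is ¥6.21/m².
Origin Serena qualifies under the Belay–Serena agreement and 8206.31.28 is covered: preferential rate Free applies instead.
The additional-duty order on 8206.31.28 targets Taleth, not Serena; it does not apply.
Duty = ¥488,677.54 × 0% = ¥0.00.
Line 3 (9747.29.19, Taleth, 684 kg, ¥13,043.88):
Base rate for 9747.29.19 is ¥3.15/kg.
Additional duty on 9747.29.19 from Taleth: +33.3% ad valorem. Applied ad valorem rate = 33.3%.
Duty = ¥13,043.88 × 33.3% + 684 × ¥3.15 = ¥6,498.21.
Total = ¥30,426.08 + ¥0.00 + ¥6,498.21 = ¥36,924.29.

¥36,924.29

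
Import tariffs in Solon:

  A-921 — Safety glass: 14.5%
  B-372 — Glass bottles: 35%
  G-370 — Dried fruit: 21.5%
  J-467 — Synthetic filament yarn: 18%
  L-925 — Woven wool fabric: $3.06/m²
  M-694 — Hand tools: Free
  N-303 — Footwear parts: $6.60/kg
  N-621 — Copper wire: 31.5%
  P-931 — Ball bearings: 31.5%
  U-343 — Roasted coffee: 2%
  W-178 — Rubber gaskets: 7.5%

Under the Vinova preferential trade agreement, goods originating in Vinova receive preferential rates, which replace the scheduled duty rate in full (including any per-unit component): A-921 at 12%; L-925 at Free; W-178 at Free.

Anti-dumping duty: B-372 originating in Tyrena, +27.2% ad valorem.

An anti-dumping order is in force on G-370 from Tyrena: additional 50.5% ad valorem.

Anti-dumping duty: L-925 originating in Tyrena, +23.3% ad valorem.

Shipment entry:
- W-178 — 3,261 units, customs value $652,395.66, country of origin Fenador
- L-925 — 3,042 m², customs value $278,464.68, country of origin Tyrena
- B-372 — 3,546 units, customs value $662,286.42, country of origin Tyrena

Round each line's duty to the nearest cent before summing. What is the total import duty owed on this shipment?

$535,062.61

Line 1 (W-178, Fenador, 3,261 units, $652,395.66):
Base rate for W-178 is 7.5%.
W-178 has an FTA preferential rate, but origin Fenador is not Vinova; base rate stands.
Duty = $652,395.66 × 7.5% = $48,929.67.
Line 2 (L-925, Tyrena, 3,042 m², $278,464.68):
Base rate for L-925 is $3.06/m².
L-925 has an FTA preferential rate, but origin Tyrena is not Vinova; base rate stands.
Additional duty on L-925 from Tyrena: +23.3% ad valorem. Applied ad valorem rate = 23.3%.
Duty = $278,464.68 × 23.3% + 3,042 × $3.06 = $74,190.79.
Line 3 (B-372, Tyrena, 3,546 units, $662,286.42):
Base rate for B-372 is 35%.
Additional duty on B-372 from Tyrena: +27.2%. Applied ad valorem rate: 35% + 27.2% = 62.2%.
Duty = $662,286.42 × 62.2% = $411,942.15.
Total = $48,929.67 + $74,190.79 + $411,942.15 = $535,062.61.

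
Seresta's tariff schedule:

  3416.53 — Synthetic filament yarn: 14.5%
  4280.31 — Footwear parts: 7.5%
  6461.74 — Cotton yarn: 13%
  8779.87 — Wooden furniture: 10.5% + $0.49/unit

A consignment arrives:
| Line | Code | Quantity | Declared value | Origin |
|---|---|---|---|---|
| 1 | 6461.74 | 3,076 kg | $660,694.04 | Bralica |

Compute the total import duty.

Line 1 (6461.74, Bralica, 3,076 kg, $660,694.04):
Base rate for 6461.74 is 13%.
Duty = $660,694.04 × 13% = $85,890.23.

$85,890.23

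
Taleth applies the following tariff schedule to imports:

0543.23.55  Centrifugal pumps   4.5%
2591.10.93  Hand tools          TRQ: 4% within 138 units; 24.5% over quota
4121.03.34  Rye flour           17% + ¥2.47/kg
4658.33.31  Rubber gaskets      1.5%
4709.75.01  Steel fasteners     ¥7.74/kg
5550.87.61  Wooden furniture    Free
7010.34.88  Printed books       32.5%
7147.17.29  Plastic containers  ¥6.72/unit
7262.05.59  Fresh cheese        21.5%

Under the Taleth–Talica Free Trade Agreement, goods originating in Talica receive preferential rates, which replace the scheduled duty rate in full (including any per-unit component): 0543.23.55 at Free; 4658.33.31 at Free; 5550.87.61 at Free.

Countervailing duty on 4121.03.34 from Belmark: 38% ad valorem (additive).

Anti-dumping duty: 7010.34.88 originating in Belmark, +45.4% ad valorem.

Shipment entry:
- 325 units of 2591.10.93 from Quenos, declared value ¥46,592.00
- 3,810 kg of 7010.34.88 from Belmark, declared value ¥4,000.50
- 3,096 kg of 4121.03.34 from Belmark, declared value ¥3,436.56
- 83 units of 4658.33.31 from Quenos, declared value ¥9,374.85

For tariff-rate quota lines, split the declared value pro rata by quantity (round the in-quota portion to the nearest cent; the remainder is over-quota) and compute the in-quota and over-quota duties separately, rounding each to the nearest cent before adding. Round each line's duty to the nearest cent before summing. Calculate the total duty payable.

¥20,153.63

Line 1 (2591.10.93, Quenos, 325 units, ¥46,592.00):
Code 2591.10.93 is under a tariff-rate quota (threshold 138 units). In-quota: 138 units at 4%; over-quota: 187 units at 24.5%.
Pro-rata value split: in-quota = ¥46,592.00 × 138/325 = ¥19,783.68; over-quota = ¥46,592.00 − ¥19,783.68 = ¥26,808.32.
In-quota duty = ¥19,783.68 × 4% = ¥791.35. Over-quota duty = ¥26,808.32 × 24.5% = ¥6,568.04.
Line duty = ¥791.35 + ¥6,568.04 = ¥7,359.39.
Line 2 (7010.34.88, Belmark, 3,810 kg, ¥4,000.50):
Base rate for 7010.34.88 is 32.5%.
Additional duty on 7010.34.88 from Belmark: +45.4%. Applied ad valorem rate: 32.5% + 45.4% = 77.9%.
Duty = ¥4,000.50 × 77.9% = ¥3,116.39.
Line 3 (4121.03.34, Belmark, 3,096 kg, ¥3,436.56):
Base rate for 4121.03.34 is 17% + ¥2.47/kg.
Additional duty on 4121.03.34 from Belmark: +38%. Applied ad valorem rate: 17% + 38% = 55%.
Duty = ¥3,436.56 × 55% + 3,096 × ¥2.47 = ¥9,537.23.
Line 4 (4658.33.31, Quenos, 83 units, ¥9,374.85):
Base rate for 4658.33.31 is 1.5%.
4658.33.31 has an FTA preferential rate, but origin Quenos is not Talica; base rate stands.
Duty = ¥9,374.85 × 1.5% = ¥140.62.
Total = ¥7,359.39 + ¥3,116.39 + ¥9,537.23 + ¥140.62 = ¥20,153.63.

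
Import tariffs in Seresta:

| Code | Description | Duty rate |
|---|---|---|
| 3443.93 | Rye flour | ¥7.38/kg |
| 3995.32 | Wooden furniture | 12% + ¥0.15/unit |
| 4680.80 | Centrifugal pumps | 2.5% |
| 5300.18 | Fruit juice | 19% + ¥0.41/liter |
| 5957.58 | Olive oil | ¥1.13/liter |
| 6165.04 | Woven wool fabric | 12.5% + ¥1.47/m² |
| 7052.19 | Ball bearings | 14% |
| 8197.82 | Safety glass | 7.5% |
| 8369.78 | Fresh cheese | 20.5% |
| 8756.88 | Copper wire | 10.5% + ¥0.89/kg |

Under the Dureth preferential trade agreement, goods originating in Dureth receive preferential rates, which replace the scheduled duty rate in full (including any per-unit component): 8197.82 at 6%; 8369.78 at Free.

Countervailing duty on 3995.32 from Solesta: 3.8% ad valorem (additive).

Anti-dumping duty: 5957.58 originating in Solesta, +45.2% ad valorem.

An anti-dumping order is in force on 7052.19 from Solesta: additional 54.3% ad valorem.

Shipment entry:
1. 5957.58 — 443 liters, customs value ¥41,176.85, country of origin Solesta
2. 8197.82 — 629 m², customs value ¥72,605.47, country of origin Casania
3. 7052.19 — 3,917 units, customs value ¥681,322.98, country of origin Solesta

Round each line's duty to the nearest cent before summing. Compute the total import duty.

Line 1 (5957.58, Solesta, 443 liters, ¥41,176.85):
Base rate for 5957.58 is ¥1.13/liter.
Additional duty on 5957.58 from Solesta: +45.2% ad valorem. Applied ad valorem rate = 45.2%.
Duty = ¥41,176.85 × 45.2% + 443 × ¥1.13 = ¥19,112.53.
Line 2 (8197.82, Casania, 629 m², ¥72,605.47):
Base rate for 8197.82 is 7.5%.
8197.82 has an FTA preferential rate, but origin Casania is not Dureth; base rate stands.
Duty = ¥72,605.47 × 7.5% = ¥5,445.41.
Line 3 (7052.19, Solesta, 3,917 units, ¥681,322.98):
Base rate for 7052.19 is 14%.
Additional duty on 7052.19 from Solesta: +54.3%. Applied ad valorem rate: 14% + 54.3% = 68.3%.
Duty = ¥681,322.98 × 68.3% = ¥465,343.60.
Total = ¥19,112.53 + ¥5,445.41 + ¥465,343.60 = ¥489,901.54.

¥489,901.54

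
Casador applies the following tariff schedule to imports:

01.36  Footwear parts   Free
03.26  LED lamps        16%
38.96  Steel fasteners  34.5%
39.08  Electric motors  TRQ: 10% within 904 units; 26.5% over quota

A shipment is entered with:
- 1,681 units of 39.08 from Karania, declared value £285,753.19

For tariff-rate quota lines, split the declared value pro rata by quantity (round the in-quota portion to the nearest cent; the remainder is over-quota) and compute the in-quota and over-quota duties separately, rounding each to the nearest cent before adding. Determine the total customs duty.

£50,368.89

Line 1 (39.08, Karania, 1,681 units, £285,753.19):
Code 39.08 is under a tariff-rate quota (threshold 904 units). In-quota: 904 units at 10%; over-quota: 777 units at 26.5%.
Pro-rata value split: in-quota = £285,753.19 × 904/1,681 = £153,670.96; over-quota = £285,753.19 − £153,670.96 = £132,082.23.
In-quota duty = £153,670.96 × 10% = £15,367.10. Over-quota duty = £132,082.23 × 26.5% = £35,001.79.
Line duty = £15,367.10 + £35,001.79 = £50,368.89.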